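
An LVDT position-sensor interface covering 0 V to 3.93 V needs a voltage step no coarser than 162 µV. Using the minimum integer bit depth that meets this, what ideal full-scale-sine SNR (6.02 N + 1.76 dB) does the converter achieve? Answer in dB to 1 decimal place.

Span = 3.93 V.
3.93 V / 162 µV = 24260. Since 2^14 = 16384 and 2^15 = 32768, N = 15.
Ideal SNR at N = 15: 6.02·15 + 1.76 = 92.1 dB.

92.1 dB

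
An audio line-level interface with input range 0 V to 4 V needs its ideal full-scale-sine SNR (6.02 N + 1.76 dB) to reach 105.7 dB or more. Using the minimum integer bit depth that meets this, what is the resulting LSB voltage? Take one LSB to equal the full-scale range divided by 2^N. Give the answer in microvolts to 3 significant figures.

V_FS = 4 V.
Required N = ⌈(105.7 − 1.76)/6.02⌉ = ⌈17.266⌉ = 18.
One LSB is 4 V / 262144 = 15.3 µV.

15.3 µV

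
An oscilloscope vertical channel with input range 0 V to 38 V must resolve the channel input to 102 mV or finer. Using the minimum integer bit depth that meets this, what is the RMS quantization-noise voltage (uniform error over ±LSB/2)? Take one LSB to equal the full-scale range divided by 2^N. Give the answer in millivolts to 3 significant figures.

Full-scale range = 38 V.
Required number of levels: 38/102 mV = 372.55; smallest N with 2^N ≥ that is 9.
Step size = 38/512 V = 74.219 mV.
RMS noise = LSB/√12 = 21.4 mV.

21.4 mV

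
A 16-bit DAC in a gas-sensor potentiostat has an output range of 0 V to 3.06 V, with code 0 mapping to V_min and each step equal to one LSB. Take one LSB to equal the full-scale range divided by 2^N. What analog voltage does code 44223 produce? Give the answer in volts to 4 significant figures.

2.065 V

Full-scale range = 3.06 V. LSB = 3.06 V / 2^16.
V_out = 0 + 44223 × (3.06/65536) V
      = 0 + 2.06486 = 2.06486 V.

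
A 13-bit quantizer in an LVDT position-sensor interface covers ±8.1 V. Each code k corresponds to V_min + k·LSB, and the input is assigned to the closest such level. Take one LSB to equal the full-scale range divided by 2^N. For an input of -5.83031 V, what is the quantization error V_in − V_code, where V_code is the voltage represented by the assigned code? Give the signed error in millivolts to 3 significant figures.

Range = 8.1 − (-8.1) = 16.2 V. LSB = 16.2 V / 2^13 ≈ 1.978 mV.
(-5.83031 − (-8.1)) / LSB = 2.26969 × 8192/16.2 = 1147.7346. Nearest integer: k = 1148.
Reconstructed level: -8.1 + 1148 × 16.2/8192 V = -5.829785156 V.
Error = V_in − V_code = -5.83031 − (-5.829785156) = −0.525 mV.

−0.525 mV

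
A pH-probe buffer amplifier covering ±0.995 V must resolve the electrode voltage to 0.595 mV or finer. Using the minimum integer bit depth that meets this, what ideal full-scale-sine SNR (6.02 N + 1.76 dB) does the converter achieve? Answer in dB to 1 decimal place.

74.0 dB

The full-scale span is 0.995 − (-0.995) = 1.99 V.
1.99 V / 0.595 mV = 3345. Since 2^11 = 2048 and 2^12 = 4096, N = 12.
Ideal SNR at N = 12: 6.02·12 + 1.76 = 74.0 dB.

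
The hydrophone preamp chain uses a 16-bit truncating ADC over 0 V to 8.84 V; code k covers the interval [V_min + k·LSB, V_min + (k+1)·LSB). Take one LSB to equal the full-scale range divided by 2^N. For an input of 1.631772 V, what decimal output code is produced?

12097

Range is 8.84 V. LSB = 8.84 V / 2^16 ≈ 134.9 µV.
(V_in − V_min) × 2^16/range = (1.631772 − (0)) × 65536/8.84 = 12097.264.
Floor → code = 12097.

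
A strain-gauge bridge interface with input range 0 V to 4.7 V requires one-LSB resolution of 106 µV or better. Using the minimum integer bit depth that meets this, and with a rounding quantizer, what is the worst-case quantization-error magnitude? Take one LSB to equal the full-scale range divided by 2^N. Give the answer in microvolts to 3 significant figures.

35.9 µV

V_FS = 4.7 V.
Need 2^N ≥ 4.7 V / 106 µV = 44340 → N_min = 16.
LSB = 4.7 V / 2^16 = 71.716 µV.
Max error for round-to-nearest is LSB/2 = 35.9 µV.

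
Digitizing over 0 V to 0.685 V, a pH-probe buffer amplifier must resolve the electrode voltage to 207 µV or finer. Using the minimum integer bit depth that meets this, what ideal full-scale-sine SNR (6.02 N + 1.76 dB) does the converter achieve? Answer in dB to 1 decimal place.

74.0 dB

Span = 0.685 V.
Levels needed ≥ 0.685/207 µV = 3309. 2^12 = 4096 suffices, so N_min = 12.
SNR = 6.02 × 12 + 1.76 = 74.00 dB.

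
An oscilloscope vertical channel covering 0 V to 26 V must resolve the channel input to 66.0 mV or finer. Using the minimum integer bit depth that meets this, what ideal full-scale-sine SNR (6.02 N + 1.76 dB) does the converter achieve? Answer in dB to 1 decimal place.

55.9 dB

V_FS = 26 V.
Levels needed ≥ 26/66.0 mV = 393.9. 2^9 = 512 suffices, so N_min = 9.
6.02(9) + 1.76 = 55.94 dB.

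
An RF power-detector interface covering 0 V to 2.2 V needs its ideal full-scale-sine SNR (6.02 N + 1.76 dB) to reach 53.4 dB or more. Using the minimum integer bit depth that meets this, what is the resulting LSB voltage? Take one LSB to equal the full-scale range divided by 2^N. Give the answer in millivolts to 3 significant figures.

Full-scale range = 2.2 V.
Solving 6.02 N ≥ 53.4 − 1.76: N ≥ 8.578. Round up → N = 9.
LSB = 2.2 V ÷ 2^9 = 2.2/512 V = 4.30 mV.

4.30 mV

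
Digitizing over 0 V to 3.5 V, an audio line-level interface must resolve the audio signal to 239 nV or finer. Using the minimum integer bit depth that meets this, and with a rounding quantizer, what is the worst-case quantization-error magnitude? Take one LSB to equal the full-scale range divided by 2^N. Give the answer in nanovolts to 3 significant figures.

104 nV

Span = 3.5 V.
Required number of levels: 3.5/239 nV = 1.4644e7; smallest N with 2^N ≥ that is 24.
One LSB is 3.5 V / 16777216 = 208.62 nV.
|e|_max = LSB/2 = 104 nV.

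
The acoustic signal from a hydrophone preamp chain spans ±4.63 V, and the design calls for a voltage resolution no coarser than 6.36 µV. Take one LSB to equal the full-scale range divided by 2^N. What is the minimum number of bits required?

21 bits

The full-scale span is 4.63 − (-4.63) = 9.26 V.
Levels needed ≥ 9.26/6.36 µV = 1.456e6. 2^21 = 2097152 suffices, so N_min = 21.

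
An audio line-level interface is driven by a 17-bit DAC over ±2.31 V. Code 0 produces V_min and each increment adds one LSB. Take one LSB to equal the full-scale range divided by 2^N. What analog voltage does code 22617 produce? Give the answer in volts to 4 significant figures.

-1.513 V

Span: 2.31 V − (-2.31 V) = 4.62 V. LSB = 4.62 V / 2^17.
V_out = V_min + code × LSB = -2.31 V + 22617 × 4.62 V / 131072
      = -2.31 V + 0.797200 V = -1.51280 V.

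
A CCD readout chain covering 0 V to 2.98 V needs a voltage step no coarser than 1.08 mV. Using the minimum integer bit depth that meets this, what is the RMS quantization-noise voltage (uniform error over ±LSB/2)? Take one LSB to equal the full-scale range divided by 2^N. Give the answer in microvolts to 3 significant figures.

210 µV

Range is 2.98 V.
2.98 V / 1.08 mV = 2759. Since 2^11 = 2048 and 2^12 = 4096, N = 12.
Step size = 2.98/4096 V = 0.72754 mV.
σ_q = LSB/√12 = 0.72754 mV/3.4641 = 210 µV.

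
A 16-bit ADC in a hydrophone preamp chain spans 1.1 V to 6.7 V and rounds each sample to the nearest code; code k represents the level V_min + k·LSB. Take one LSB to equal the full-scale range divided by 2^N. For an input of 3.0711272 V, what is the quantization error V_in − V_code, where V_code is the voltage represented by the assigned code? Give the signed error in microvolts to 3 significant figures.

−15.4 µV

Range = 6.7 − (1.1) = 5.6 V. LSB = 5.6 V / 2^16 ≈ 85.45 µV.
Position in LSBs: (3.0711272 − (1.1)) × 65536/5.6 = 23067.8200; rounding gives k = 23068.
Reconstructed level: 1.1 + 23068 × 5.6/65536 V = 3.0711425781 V.
e = 3.0711272 − (3.0711425781) = −15.4 µV.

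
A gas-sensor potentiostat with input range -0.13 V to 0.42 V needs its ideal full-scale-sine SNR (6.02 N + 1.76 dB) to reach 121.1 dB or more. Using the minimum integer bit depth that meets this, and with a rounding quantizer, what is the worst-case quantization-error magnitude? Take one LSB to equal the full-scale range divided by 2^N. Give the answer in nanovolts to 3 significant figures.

262 nV

Full-scale range = 0.42 V − (-0.13 V) = 0.55 V.
Required N = ⌈(121.1 − 1.76)/6.02⌉ = ⌈19.824⌉ = 20.
LSB = 0.55 V ÷ 2^20 = 0.55/1048576 V = 0.52452 µV.
Half an LSB is 262 nV.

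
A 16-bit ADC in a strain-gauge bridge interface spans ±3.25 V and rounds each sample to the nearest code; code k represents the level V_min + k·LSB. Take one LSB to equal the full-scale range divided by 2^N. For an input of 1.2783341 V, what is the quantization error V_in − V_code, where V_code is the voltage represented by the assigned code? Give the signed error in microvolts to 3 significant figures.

−24.4 µV

The full-scale span is 3.25 − (-3.25) = 6.5 V. LSB = 6.5 V / 2^16 ≈ 99.18 µV.
Position in LSBs: (1.2783341 − (-3.25)) × 65536/6.5 = 45656.7544; rounding gives k = 45657.
V_code = V_min + k × range/2^16 = -3.25 + 45657 × 6.5/65536 = 1.2783584595 V.
e = 1.2783341 − (1.2783584595) = −24.4 µV.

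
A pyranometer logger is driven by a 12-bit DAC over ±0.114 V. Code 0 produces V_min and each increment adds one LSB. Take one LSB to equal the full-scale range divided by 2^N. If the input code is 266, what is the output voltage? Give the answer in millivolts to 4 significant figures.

Full-scale range = 0.114 V − (-0.114 V) = 0.228 V. LSB = 0.228 V / 2^12.
V_out = V_min + code × LSB = -0.114 V + 266 × 0.228 V / 4096
      = -0.114 + 0.0148066 = -0.0991934 V.

-99.19 mV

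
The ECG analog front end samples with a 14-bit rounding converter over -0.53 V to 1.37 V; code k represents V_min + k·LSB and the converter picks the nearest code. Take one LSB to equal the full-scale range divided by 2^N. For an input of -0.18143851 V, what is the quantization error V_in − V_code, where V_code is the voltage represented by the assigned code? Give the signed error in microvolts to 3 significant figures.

−34.7 µV

Full-scale range = 1.37 V − (-0.53 V) = 1.9 V. LSB = 1.9 V / 2^14 ≈ 116.0 µV.
(V_in − V_min)/LSB = (-0.18143851 − (-0.53)) × 16384/1.9 = 3005.7008 → nearest code k = 3006.
V_code = -0.53 + (3006/16384) × 1.9 = -0.18140380859 V.
e = -0.18143851 − (-0.18140380859) = −34.7 µV.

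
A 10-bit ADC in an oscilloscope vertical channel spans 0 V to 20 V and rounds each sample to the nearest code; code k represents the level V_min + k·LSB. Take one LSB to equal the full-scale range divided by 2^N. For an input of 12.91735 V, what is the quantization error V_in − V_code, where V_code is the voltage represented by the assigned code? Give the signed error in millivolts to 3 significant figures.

V_FS = 20 V. LSB = 20 V / 2^10 ≈ 19.53 mV.
(12.91735 − (0)) / LSB = 12.91735 × 1024/20 = 661.3683. Nearest integer: k = 661.
Reconstructed level: 0 + 661 × 20/1024 V = 12.91015625 V.
V_in − V_code = 12.91735 − (12.91015625) = +7.19 mV.

+7.19 mV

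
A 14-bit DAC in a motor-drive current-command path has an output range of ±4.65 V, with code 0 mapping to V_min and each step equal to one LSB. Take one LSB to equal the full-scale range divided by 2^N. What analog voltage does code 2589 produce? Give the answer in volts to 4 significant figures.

Range = 4.65 − (-4.65) = 9.3 V. LSB = 9.3 V / 2^14.
V_out = -4.65 + 2589 × (9.3/16384) V
      = -4.65 + 1.46959 = -3.18041 V.

-3.180 V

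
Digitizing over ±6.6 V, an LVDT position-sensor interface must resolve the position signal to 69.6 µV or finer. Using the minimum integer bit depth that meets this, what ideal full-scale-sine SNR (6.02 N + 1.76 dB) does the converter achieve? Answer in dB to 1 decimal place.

110.1 dB

Range = 6.6 − (-6.6) = 13.2 V.
Levels needed ≥ 13.2/69.6 µV = 189700. 2^18 = 262144 suffices, so N_min = 18.
6.02(18) + 1.76 = 110.12 dB.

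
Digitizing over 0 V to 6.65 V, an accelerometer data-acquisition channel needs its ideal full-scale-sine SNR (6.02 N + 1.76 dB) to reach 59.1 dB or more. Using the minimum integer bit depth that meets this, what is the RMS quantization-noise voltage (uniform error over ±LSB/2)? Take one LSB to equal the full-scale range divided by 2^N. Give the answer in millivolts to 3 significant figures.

1.87 mV

Span = 6.65 V.
Solving 6.02 N ≥ 59.1 − 1.76: N ≥ 9.525. Round up → N = 10.
One LSB is 6.65 V / 1024 = 6.4941 mV.
RMS noise = LSB/√12 = 1.87 mV.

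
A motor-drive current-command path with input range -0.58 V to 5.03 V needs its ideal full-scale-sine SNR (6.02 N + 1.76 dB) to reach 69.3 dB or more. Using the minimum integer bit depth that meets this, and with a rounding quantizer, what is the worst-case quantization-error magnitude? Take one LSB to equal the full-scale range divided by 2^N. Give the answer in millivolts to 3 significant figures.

Full-scale range = 5.03 V − (-0.58 V) = 5.61 V.
N ≥ (69.3 − 1.76)/6.02 = 11.219 → N_min = 12.
LSB = 5.61 V ÷ 2^12 = 5.61/4096 V = 1.3696 mV.
Half an LSB is 0.685 mV.

0.685 mV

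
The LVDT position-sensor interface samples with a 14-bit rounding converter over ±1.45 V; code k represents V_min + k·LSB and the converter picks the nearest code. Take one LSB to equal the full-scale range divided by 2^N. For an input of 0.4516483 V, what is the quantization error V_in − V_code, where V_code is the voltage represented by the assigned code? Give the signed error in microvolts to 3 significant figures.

Span: 1.45 V − (-1.45 V) = 2.9 V. LSB = 2.9 V / 2^14 ≈ 177.0 µV.
(V_in − V_min)/LSB = (0.4516483 − (-1.45)) × 16384/2.9 = 10743.6572 → nearest code k = 10744.
V_code = -1.45 + (10744/16384) × 2.9 = 0.45170898438 V.
Error = V_in − V_code = 0.4516483 − (0.45170898438) = −60.7 µV.

−60.7 µV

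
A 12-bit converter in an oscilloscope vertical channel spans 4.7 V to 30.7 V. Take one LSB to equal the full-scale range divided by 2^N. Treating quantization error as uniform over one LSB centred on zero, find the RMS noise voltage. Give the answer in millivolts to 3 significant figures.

Range = 30.7 − (4.7) = 26 V.
One LSB is 26 V / 4096 = 6.3477 mV.
For a uniform distribution on [−LSB/2, +LSB/2], V_rms = LSB/√12 = 6.3477 mV/3.4641 = 1.83 mV.

1.83 mV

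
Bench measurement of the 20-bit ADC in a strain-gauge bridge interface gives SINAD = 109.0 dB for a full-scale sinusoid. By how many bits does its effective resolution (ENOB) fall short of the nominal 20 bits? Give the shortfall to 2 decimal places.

2.19 bits

N_eff = (109.0 − 1.76)/6.02 = 17.8140 bits.
Shortfall = 20 − 17.8140 = 2.1860 bits.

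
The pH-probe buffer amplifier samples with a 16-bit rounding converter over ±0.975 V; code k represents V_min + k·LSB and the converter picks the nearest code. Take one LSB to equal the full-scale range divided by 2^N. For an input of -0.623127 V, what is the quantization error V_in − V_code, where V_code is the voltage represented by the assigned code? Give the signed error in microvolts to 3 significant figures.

The full-scale span is 0.975 − (-0.975) = 1.95 V. LSB = 1.95 V / 2^16 ≈ 29.75 µV.
(V_in − V_min)/LSB = (-0.623127 − (-0.975)) × 65536/1.95 = 11825.8200 → nearest code k = 11826.
Reconstructed level: -0.975 + 11826 × 1.95/65536 V = -0.62312164307 V.
e = -0.623127 − (-0.62312164307) = −5.36 µV.

−5.36 µV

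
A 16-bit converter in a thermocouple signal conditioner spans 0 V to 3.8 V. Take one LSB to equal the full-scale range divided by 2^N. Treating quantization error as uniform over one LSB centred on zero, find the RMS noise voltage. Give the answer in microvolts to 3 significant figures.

Range is 3.8 V.
LSB = 3.8 V / 2^16 = 57.983 µV.
σ_q = LSB/√12 = 57.983 µV/3.4641 = 16.7 µV.

16.7 µV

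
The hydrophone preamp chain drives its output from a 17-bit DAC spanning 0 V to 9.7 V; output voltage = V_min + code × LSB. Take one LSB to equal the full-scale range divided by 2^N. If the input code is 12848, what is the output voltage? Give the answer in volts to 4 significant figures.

Span = 9.7 V. LSB = 9.7 V / 2^17.
Output = V_min + (12848/131072) × range = 0 + 0.0980225 × 9.7 V
      = 0 + 0.950818 = 0.950818 V.

0.9508 V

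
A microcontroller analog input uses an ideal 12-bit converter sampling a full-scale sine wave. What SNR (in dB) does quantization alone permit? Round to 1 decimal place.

Ideal quantization SNR: 6.02 × 12 + 1.76 dB = 74.0 dB.

74.0 dB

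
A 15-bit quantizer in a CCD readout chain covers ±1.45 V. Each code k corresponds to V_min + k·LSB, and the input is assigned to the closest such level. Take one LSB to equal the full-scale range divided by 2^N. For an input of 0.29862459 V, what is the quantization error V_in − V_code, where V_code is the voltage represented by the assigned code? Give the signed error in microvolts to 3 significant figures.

+22.3 µV

Full-scale range = 1.45 V − (-1.45 V) = 2.9 V. LSB = 2.9 V / 2^15 ≈ 88.50 µV.
Position in LSBs: (0.29862459 − (-1.45)) × 32768/2.9 = 19758.2519; rounding gives k = 19758.
Reconstructed level: -1.45 + 19758 × 2.9/32768 V = 0.29860229492 V.
V_in − V_code = 0.29862459 − (0.29860229492) = +22.3 µV.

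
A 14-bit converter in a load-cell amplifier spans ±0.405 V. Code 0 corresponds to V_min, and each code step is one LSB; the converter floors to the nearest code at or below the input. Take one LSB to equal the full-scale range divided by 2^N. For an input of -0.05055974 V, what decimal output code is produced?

7169

The full-scale span is 0.405 − (-0.405) = 0.81 V. LSB = 0.81 V / 2^14 ≈ 49.44 µV.
code = ⌊(V_in − V_min)/LSB⌋ = ⌊(V_in − V_min) × 2^14 / range⌋
     = ⌊(-0.05055974 − (-0.405)) × 16384 / 0.81⌋ = ⌊0.35444026 × 16384/0.81⌋
     = ⌊7169.320⌋ = 7169.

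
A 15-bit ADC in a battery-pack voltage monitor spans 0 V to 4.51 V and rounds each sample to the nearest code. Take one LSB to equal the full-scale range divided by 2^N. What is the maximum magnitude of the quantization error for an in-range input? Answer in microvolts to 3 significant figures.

V_FS = 4.51 V.
LSB = 4.51 V / 2^15 = 137.63 µV.
A rounding quantizer has |error| ≤ LSB/2 = 68.8 µV.

68.8 µV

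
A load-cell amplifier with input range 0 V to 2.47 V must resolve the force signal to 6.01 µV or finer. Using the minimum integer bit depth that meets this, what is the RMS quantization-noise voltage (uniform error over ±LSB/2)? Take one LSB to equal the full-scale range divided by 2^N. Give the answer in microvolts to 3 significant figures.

Span = 2.47 V.
Need 2^N ≥ 2.47 V / 6.01 µV = 411000 → N_min = 19.
One LSB is 2.47 V / 524288 = 4.7112 µV.
V_rms = LSB/√12 = 1.36 µV.

1.36 µV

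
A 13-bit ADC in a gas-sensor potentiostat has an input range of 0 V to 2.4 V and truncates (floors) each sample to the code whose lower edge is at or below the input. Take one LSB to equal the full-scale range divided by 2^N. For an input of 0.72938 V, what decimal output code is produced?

Span = 2.4 V. LSB = 2.4 V / 2^13 ≈ 293.0 µV.
V_in − V_min = 0.72938 − (0) = 0.72938 V.
Divide by LSB: 0.72938 × 8192/2.4 = 2489.6171.
Truncating gives code 2489.

2489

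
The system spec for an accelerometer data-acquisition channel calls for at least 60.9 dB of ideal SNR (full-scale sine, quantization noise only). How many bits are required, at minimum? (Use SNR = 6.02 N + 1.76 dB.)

10 bits

N ≥ (60.9 − 1.76)/6.02 = 9.824 → N_min = 10.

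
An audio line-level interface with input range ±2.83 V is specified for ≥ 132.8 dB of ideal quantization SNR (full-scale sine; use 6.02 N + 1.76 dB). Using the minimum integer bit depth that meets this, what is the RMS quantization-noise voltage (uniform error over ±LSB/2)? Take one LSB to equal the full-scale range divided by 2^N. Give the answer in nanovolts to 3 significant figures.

The full-scale span is 2.83 − (-2.83) = 5.66 V.
6.02 N + 1.76 ≥ 132.8 gives N ≥ 21.767, so the minimum integer is 22.
LSB = 5.66 V ÷ 2^22 = 5.66/4194304 V = 1.3494 µV.
RMS noise = LSB/√12 = 390 nV.

390 nV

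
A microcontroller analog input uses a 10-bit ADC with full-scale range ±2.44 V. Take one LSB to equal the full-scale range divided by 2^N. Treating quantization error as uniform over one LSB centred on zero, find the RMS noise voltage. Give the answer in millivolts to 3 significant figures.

1.38 mV

Full-scale range = 2.44 V − (-2.44 V) = 4.88 V.
One LSB is 4.88 V / 1024 = 4.7656 mV.
σ_q = LSB/√12 = 4.7656 mV/3.4641 = 1.38 mV.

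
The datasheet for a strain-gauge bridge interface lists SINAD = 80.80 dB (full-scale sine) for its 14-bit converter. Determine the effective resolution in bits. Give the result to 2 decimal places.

ENOB = (80.80 − 1.76)/6.02 = 13.1296 bits.

13.13 bits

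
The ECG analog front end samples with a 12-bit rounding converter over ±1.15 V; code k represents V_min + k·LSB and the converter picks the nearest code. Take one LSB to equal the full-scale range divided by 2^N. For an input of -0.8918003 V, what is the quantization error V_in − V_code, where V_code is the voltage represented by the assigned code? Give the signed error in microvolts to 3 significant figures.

Full-scale range = 1.15 V − (-1.15 V) = 2.3 V. LSB = 2.3 V / 2^12 ≈ 0.5615 mV.
(-0.8918003 − (-1.15)) / LSB = 0.2581997 × 4096/2.3 = 459.8200. Nearest integer: k = 460.
V_code = V_min + k × range/2^12 = -1.15 + 460 × 2.3/4096 = -0.8916992188 V.
V_in − V_code = -0.8918003 − (-0.8916992188) = −101 µV.

−101 µV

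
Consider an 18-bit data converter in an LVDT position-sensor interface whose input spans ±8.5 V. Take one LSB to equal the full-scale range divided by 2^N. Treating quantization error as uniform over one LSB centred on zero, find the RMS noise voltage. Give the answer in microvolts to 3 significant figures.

Full-scale range = 8.5 V − (-8.5 V) = 17 V.
LSB = 17 V / 2^18 = 64.850 µV.
V_rms = LSB/√12 = 64.850 µV / √12 = 18.7 µV.

18.7 µV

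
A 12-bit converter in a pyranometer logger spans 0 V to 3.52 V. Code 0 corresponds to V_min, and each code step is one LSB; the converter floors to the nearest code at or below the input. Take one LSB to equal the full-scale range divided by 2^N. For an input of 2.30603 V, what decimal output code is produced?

2683

Span = 3.52 V. LSB = 3.52 V / 2^12 ≈ 0.8594 mV.
code = ⌊(V_in − V_min)/LSB⌋ = ⌊(V_in − V_min) × 2^12 / range⌋
     = ⌊(2.30603 − (0)) × 4096 / 3.52⌋ = ⌊2.30603 × 4096/3.52⌋
     = ⌊2683.380⌋ = 2683.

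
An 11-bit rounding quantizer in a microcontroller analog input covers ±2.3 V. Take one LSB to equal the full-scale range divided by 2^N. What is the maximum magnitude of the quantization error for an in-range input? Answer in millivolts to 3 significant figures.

The full-scale span is 2.3 − (-2.3) = 4.6 V.
One LSB is 4.6 V / 2048 = 2.2461 mV.
A rounding quantizer has |error| ≤ LSB/2 = 1.12 mV.

1.12 mV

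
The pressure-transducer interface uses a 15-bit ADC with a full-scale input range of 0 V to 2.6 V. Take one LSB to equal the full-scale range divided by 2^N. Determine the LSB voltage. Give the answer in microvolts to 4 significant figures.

79.35 µV

Range is 2.6 V.
There are 2^15 = 32768 steps.
Step size = 2.6/32768 V = 79.35 µV.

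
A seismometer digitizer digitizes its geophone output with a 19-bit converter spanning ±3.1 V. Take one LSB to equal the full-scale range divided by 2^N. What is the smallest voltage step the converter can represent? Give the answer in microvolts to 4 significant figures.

11.83 µV

The full-scale span is 3.1 − (-3.1) = 6.2 V.
Number of codes = 2^19 = 524288.
One LSB is 6.2 V / 524288 = 11.83 µV.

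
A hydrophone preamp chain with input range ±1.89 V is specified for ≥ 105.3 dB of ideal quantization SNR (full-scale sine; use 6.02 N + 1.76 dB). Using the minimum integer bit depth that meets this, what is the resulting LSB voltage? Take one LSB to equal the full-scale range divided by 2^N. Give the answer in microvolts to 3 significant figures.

Full-scale range = 1.89 V − (-1.89 V) = 3.78 V.
6.02 N + 1.76 ≥ 105.3 gives N ≥ 17.199, so the minimum integer is 18.
One LSB is 3.78 V / 262144 = 14.4 µV.

14.4 µV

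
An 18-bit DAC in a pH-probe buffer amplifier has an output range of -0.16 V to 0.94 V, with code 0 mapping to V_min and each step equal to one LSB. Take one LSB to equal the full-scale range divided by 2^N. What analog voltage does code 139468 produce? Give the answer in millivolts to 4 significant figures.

Span: 0.94 V − (-0.16 V) = 1.1 V. LSB = 1.1 V / 2^18.
Output = V_min + (139468/262144) × range = -0.16 + 0.532028 × 1.1 V
      = -0.16 V + 0.585231 V = 0.425231 V.

425.2 mV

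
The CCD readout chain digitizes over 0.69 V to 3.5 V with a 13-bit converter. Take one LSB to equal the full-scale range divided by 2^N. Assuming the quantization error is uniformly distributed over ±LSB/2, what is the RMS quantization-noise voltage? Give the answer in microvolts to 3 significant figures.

99.0 µV

Range = 3.5 − (0.69) = 2.81 V.
LSB = 2.81 V / 2^13 = 343.02 µV.
RMS of a uniform error over width LSB is LSB/√12 = 99.0 µV.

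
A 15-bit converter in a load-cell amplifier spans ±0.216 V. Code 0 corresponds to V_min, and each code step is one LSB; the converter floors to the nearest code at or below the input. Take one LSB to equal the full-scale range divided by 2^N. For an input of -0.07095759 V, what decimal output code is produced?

11001

Span: 0.216 V − (-0.216 V) = 0.432 V. LSB = 0.432 V / 2^15 ≈ 13.18 µV.
code = ⌊(V_in − V_min)/LSB⌋ = ⌊(V_in − V_min) × 2^15 / range⌋
     = ⌊(-0.07095759 − (-0.216)) × 32768 / 0.432⌋ = ⌊0.14504241 × 32768/0.432⌋
     = ⌊11001.735⌋ = 11001.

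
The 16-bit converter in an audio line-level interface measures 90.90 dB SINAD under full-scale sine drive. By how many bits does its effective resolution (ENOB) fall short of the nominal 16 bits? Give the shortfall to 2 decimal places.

ENOB = (SINAD − 1.76)/6.02 = (90.90 − 1.76)/6.02 = 14.8073 bits.
Shortfall = 16 − 14.8073 = 1.1927 bits.

1.19 bits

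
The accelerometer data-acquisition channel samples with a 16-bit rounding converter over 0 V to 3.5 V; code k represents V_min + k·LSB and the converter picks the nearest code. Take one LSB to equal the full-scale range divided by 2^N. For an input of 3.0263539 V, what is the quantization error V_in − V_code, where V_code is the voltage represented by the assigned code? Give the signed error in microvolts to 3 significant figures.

Range is 3.5 V. LSB = 3.5 V / 2^16 ≈ 53.41 µV.
(3.0263539 − (0)) / LSB = 3.0263539 × 65536/3.5 = 56667.1798. Nearest integer: k = 56667.
V_code = 0 + (56667/65536) × 3.5 = 3.0263442993 V.
e = 3.0263539 − (3.0263442993) = +9.60 µV.

+9.60 µV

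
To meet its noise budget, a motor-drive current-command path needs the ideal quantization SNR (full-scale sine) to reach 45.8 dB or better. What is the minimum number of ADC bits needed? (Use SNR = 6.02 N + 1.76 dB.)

Solving 6.02 N ≥ 45.8 − 1.76: N ≥ 7.316. Round up → N = 8.

8 bits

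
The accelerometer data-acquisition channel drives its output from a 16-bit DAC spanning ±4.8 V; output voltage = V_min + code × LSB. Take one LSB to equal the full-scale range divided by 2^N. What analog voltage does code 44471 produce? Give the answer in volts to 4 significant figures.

Range = 4.8 − (-4.8) = 9.6 V. LSB = 9.6 V / 2^16.
Output = V_min + (44471/65536) × range = -4.8 + 0.678574 × 9.6 V
      = -4.8 V + 6.51431 V = 1.71431 V.

1.714 V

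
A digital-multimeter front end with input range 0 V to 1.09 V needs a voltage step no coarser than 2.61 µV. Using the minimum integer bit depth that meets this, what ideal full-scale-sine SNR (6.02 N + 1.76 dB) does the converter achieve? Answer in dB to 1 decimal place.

116.1 dB

Full-scale range = 1.09 V.
Need 2^N ≥ 1.09 V / 2.61 µV = 417600 → N_min = 19.
Ideal SNR at N = 19: 6.02·19 + 1.76 = 116.1 dB.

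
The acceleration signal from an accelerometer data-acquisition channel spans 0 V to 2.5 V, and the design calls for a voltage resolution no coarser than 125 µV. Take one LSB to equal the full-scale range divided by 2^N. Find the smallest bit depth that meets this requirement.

15 bits

Full-scale range = 2.5 V.
2.5 V / 125 µV = 20000. Since 2^14 = 16384 and 2^15 = 32768, N = 15.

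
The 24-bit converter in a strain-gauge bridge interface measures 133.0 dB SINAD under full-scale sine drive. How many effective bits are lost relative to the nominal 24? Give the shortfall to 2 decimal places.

2.20 bits

Effective bits = (133.0 − 1.76)/6.02 = 21.8007.
24 − 21.8007 = 2.20 bits below nominal.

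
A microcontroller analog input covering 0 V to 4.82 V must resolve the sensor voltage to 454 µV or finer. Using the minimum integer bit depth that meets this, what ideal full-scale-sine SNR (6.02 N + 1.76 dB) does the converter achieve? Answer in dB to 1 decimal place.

Range is 4.82 V.
4.82 V / 454 µV = 10620. Since 2^13 = 8192 and 2^14 = 16384, N = 14.
6.02(14) + 1.76 = 86.04 dB.

86.0 dB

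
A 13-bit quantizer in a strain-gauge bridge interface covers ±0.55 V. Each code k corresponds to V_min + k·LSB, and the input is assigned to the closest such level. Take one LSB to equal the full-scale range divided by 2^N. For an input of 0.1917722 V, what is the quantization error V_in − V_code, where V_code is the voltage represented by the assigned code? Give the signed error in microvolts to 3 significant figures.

Span: 0.55 V − (-0.55 V) = 1.1 V. LSB = 1.1 V / 2^13 ≈ 134.3 µV.
Position in LSBs: (0.1917722 − (-0.55)) × 8192/1.1 = 5524.1799; rounding gives k = 5524.
V_code = V_min + k × range/2^13 = -0.55 + 5524 × 1.1/8192 = 0.1917480469 V.
e = 0.1917722 − (0.1917480469) = +24.2 µV.

+24.2 µV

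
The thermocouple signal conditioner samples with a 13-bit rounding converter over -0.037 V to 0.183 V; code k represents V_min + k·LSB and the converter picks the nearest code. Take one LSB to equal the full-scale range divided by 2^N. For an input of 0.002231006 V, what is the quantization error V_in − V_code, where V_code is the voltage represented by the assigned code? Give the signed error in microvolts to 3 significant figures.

−4.83 µV

Range = 0.183 − (-0.037) = 0.22 V. LSB = 0.22 V / 2^13 ≈ 26.86 µV.
(0.002231006 − (-0.037)) / LSB = 0.039231006 × 8192/0.22 = 1460.8200. Nearest integer: k = 1461.
Reconstructed level: -0.037 + 1461 × 0.22/8192 V = 0.002235839844 V.
e = 0.002231006 − (0.002235839844) = −4.83 µV.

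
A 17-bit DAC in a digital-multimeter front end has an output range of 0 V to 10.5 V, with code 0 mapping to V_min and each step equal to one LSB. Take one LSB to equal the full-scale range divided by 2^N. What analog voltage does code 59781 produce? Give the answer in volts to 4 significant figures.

4.789 V

Range is 10.5 V. LSB = 10.5 V / 2^17.
Output = V_min + (59781/131072) × range = 0 + 0.456093 × 10.5 V
      = 0 + 4.78897 = 4.78897 V.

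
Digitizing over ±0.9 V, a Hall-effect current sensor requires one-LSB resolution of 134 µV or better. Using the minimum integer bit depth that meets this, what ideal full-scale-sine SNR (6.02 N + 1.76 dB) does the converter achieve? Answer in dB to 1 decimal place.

The full-scale span is 0.9 − (-0.9) = 1.8 V.
1.8 V / 134 µV = 13430. Since 2^13 = 8192 and 2^14 = 16384, N = 14.
6.02(14) + 1.76 = 86.04 dB.

86.0 dB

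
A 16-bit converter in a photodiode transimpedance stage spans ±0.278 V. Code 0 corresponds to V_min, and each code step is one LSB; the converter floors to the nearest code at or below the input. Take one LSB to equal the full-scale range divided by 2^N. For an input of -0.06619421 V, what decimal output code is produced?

24965

Range = 0.278 − (-0.278) = 0.556 V. LSB = 0.556 V / 2^16 ≈ 8.484 µV.
code = ⌊(V_in − V_min)/LSB⌋ = ⌊(V_in − V_min) × 2^16 / range⌋
     = ⌊(-0.06619421 − (-0.278)) × 65536 / 0.556⌋ = ⌊0.21180579 × 65536/0.556⌋
     = ⌊24965.655⌋ = 24965.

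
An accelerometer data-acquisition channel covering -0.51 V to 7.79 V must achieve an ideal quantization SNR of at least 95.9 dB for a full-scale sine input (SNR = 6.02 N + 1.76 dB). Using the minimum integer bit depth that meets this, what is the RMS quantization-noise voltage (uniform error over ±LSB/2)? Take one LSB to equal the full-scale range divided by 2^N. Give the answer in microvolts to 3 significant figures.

36.6 µV

Span: 7.79 V − (-0.51 V) = 8.3 V.
N ≥ (95.9 − 1.76)/6.02 = 15.638 → N_min = 16.
LSB = 8.3 V ÷ 2^16 = 8.3/65536 V = 126.65 µV.
RMS noise = LSB/√12 = 36.6 µV.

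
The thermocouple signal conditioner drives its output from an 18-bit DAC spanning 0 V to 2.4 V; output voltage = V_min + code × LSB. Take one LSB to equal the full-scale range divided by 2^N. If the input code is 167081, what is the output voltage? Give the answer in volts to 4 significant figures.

Full-scale range = 2.4 V. LSB = 2.4 V / 2^18.
Output = V_min + (167081/262144) × range = 0 + 0.637363 × 2.4 V
      = 0 + 1.52967 = 1.52967 V.

1.530 V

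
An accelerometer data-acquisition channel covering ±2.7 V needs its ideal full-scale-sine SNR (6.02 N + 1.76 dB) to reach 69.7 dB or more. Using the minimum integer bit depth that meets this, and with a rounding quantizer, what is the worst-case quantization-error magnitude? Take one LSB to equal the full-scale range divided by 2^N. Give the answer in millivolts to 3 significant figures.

The full-scale span is 2.7 − (-2.7) = 5.4 V.
N ≥ (69.7 − 1.76)/6.02 = 11.286 → N_min = 12.
Step size = 5.4/4096 V = 1.3184 mV.
Max error for round-to-nearest is LSB/2 = 0.659 mV.

0.659 mV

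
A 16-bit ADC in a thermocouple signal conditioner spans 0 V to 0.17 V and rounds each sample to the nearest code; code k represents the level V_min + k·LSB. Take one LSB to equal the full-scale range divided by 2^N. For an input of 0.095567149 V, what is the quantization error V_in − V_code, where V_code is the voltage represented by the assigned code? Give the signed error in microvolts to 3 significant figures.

Range is 0.17 V. LSB = 0.17 V / 2^16 ≈ 2.594 µV.
(0.095567149 − (0)) / LSB = 0.095567149 × 65536/0.17 = 36841.6981. Nearest integer: k = 36842.
Reconstructed level: 0 + 36842 × 0.17/65536 V = 0.095567932129 V.
e = 0.095567149 − (0.095567932129) = −0.783 µV.

−0.783 µV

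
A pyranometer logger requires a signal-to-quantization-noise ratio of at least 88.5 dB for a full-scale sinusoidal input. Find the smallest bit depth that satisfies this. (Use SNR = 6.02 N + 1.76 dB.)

6.02 N + 1.76 ≥ 88.5 gives N ≥ 14.409, so the minimum integer is 15.

15 bits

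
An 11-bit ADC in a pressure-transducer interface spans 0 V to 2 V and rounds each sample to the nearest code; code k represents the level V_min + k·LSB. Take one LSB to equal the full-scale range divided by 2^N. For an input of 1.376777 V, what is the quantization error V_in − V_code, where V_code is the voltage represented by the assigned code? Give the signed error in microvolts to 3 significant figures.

−176 µV

Full-scale range = 2 V. LSB = 2 V / 2^11 ≈ 0.9766 mV.
Position in LSBs: (1.376777 − (0)) × 2048/2 = 1409.8196; rounding gives k = 1410.
Reconstructed level: 0 + 1410 × 2/2048 V = 1.376953125 V.
e = 1.376777 − (1.376953125) = −176 µV.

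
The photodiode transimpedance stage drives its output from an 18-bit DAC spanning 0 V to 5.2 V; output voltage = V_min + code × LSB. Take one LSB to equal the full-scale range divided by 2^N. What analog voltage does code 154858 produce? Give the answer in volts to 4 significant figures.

Span = 5.2 V. LSB = 5.2 V / 2^18.
V_out = 0 + 154858 × (5.2/262144) V
      = 0 + 3.07183 = 3.07183 V.

3.072 V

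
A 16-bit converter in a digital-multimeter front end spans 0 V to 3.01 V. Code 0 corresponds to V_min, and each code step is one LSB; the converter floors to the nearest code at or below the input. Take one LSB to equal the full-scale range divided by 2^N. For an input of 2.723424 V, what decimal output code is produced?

Span = 3.01 V. LSB = 3.01 V / 2^16 ≈ 45.93 µV.
V_in − V_min = 2.723424 − (0) = 2.723424 V.
Divide by LSB: 2.723424 × 65536/3.01 = 59296.4503.
Truncating gives code 59296.

59296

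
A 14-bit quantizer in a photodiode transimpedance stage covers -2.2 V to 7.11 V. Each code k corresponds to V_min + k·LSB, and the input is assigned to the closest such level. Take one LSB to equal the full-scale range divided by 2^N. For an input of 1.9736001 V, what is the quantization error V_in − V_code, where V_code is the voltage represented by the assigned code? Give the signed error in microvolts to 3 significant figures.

Span: 7.11 V − (-2.2 V) = 9.31 V. LSB = 9.31 V / 2^14 ≈ 0.5682 mV.
Position in LSBs: (1.9736001 − (-2.2)) × 16384/9.31 = 7344.8189; rounding gives k = 7345.
V_code = -2.2 + (7345/16384) × 9.31 = 1.9737030029 V.
e = 1.9736001 − (1.9737030029) = −103 µV.

−103 µV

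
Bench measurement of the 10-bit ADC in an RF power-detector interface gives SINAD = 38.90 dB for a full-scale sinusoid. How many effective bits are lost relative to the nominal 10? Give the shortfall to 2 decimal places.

N_eff = (38.90 − 1.76)/6.02 = 6.1694 bits.
10 − 6.1694 = 3.83 bits below nominal.

3.83 bits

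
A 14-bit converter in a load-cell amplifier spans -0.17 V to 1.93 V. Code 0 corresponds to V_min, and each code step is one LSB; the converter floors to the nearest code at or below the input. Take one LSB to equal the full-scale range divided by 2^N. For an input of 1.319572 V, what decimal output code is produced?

11621

Range = 1.93 − (-0.17) = 2.1 V. LSB = 2.1 V / 2^14 ≈ 128.2 µV.
(V_in − V_min) × 2^14/range = (1.319572 − (-0.17)) × 16384/2.1 = 11621.499.
Floor → code = 11621.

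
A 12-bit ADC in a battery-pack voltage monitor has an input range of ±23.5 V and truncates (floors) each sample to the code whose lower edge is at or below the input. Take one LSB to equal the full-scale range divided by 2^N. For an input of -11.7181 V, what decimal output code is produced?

The full-scale span is 23.5 − (-23.5) = 47 V. LSB = 47 V / 2^12 ≈ 11.47 mV.
V_in − V_min = -11.7181 − (-23.5) = 11.7819 V.
Divide by LSB: 11.7819 × 4096/47 = 1026.7801.
Truncating gives code 1026.

1026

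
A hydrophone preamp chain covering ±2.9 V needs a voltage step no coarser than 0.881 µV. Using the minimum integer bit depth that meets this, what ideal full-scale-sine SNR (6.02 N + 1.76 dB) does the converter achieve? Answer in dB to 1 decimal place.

140.2 dB

Range = 2.9 − (-2.9) = 5.8 V.
5.8 V / 0.881 µV = 6.583e6. Since 2^22 = 4194304 and 2^23 = 8388608, N = 23.
SNR = 6.02 × 23 + 1.76 = 140.22 dB.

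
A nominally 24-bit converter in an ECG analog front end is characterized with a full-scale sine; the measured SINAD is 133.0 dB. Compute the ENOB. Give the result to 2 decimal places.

(133.0 − 1.76) / 6.02 = 131.24/6.02 = 21.8007 effective bits.

21.80 bits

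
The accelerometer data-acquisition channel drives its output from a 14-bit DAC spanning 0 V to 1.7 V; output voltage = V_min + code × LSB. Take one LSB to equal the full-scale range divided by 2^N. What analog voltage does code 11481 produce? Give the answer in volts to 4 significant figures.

Full-scale range = 1.7 V. LSB = 1.7 V / 2^14.
V_out = 0 + 11481 × (1.7/16384) V
      = 0 V + 1.19127 V = 1.19127 V.

1.191 V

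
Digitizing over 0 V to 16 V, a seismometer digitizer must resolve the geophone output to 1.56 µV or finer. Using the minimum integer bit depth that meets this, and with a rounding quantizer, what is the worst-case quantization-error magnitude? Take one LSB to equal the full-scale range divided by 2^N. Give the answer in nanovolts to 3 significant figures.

477 nV

Span = 16 V.
Required number of levels: 16/1.56 µV = 1.0256e7; smallest N with 2^N ≥ that is 24.
One LSB is 16 V / 16777216 = 0.95367 µV.
Max error for round-to-nearest is LSB/2 = 477 nV.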